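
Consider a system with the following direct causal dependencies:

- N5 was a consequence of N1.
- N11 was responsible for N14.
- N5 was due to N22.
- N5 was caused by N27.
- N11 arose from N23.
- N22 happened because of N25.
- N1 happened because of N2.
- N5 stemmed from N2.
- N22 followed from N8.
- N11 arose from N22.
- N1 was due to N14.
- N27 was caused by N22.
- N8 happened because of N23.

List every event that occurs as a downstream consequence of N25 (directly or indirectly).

Direct effects: N22.
2 steps out: N11, N27, N5.
3 steps out: N14.
4 steps out: N1.
Not reachable from it: N23, N8, N2.

N1, N11, N14, N22, N27, N5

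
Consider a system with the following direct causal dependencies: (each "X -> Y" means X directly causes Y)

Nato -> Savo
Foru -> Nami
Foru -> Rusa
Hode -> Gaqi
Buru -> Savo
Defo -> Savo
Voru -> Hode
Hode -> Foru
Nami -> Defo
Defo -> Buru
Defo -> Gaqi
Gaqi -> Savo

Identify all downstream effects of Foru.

Buru, Defo, Gaqi, Nami, Rusa, Savo

Direct effects: Nami, Rusa.
2 steps out: Defo.
3 steps out: Gaqi, Buru, Savo.
Not reachable from it: Voru, Nato, Hode.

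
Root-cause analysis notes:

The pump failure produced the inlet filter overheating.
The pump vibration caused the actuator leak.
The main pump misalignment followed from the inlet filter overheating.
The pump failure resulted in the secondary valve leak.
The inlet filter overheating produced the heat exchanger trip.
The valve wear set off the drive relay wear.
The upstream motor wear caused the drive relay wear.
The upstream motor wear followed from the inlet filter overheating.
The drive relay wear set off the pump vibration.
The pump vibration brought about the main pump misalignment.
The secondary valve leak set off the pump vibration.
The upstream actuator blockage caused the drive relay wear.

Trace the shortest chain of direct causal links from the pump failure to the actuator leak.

the pump failure → the secondary valve leak → the pump vibration → the actuator leak

the pump failure → the secondary valve leak
the secondary valve leak → the pump vibration
the pump vibration → the actuator leak
Length: 3 steps.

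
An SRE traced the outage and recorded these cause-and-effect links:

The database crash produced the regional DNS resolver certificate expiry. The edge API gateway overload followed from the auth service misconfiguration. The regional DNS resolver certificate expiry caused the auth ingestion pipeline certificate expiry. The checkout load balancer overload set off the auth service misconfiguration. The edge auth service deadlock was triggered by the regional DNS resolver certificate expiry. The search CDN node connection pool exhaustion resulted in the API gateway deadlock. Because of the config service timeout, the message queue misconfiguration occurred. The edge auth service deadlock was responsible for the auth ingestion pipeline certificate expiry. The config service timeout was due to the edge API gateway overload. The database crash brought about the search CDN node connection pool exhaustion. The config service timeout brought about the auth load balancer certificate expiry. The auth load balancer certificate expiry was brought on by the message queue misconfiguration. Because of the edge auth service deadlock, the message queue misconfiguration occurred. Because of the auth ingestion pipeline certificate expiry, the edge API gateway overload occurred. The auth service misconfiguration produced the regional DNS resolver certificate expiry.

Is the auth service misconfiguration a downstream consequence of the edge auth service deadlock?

The edge auth service deadlock leads to the auth ingestion pipeline certificate expiry, the edge API gateway overload, the config service timeout, the message queue misconfiguration, the auth load balancer certificate expiry; the auth service misconfiguration is not among them.

No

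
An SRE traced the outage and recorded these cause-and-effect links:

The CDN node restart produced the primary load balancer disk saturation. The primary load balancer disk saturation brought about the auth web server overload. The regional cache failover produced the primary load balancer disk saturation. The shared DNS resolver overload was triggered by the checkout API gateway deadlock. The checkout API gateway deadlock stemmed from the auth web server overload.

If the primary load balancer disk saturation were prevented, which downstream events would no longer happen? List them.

Downstream of the primary load balancer disk saturation: the auth web server overload, the checkout API gateway deadlock, the shared DNS resolver overload.

the auth web server overload, the checkout API gateway deadlock, the shared DNS resolver overload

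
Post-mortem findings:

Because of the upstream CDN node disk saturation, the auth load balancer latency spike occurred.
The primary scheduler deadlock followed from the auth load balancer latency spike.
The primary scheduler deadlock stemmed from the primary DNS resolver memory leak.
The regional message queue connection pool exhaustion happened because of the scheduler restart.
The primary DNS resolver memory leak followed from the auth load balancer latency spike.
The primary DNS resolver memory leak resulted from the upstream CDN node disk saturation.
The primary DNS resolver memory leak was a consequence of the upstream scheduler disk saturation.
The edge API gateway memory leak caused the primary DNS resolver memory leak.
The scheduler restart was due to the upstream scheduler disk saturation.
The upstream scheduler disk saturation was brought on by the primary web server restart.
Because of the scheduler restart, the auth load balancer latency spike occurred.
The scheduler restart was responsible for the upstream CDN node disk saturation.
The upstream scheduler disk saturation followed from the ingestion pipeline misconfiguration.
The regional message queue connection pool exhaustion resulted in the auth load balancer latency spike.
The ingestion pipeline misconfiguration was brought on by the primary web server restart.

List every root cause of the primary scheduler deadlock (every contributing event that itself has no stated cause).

Tracing upstream from the primary scheduler deadlock: the primary scheduler deadlock ← the primary DNS resolver memory leak ← the upstream scheduler disk saturation ← the primary web server restart.
A separate upstream branch: the primary scheduler deadlock ← the primary DNS resolver memory leak ← the edge API gateway memory leak.
Each of those chain origins has no stated cause.

the edge API gateway memory leak, the primary web server restart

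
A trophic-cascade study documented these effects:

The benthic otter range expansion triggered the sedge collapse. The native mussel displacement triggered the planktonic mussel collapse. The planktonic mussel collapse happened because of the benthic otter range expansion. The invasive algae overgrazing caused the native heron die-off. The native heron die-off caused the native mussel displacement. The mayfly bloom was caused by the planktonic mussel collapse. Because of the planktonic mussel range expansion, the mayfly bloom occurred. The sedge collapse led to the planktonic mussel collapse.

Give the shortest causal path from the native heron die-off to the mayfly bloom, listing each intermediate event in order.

the native heron die-off → the native mussel displacement
the native mussel displacement → the planktonic mussel collapse
the planktonic mussel collapse → the mayfly bloom
Length: 3 steps.

the native heron die-off → the native mussel displacement → the planktonic mussel collapse → the mayfly bloom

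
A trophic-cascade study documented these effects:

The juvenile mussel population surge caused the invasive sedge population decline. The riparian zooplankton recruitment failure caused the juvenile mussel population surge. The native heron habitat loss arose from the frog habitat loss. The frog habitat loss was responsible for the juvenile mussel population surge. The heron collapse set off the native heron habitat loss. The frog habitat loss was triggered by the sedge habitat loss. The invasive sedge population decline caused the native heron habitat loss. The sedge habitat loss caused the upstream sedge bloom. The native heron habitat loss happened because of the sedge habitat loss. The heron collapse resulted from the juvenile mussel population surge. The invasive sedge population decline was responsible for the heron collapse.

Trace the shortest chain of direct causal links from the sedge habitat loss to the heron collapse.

the sedge habitat loss → the frog habitat loss
the frog habitat loss → the juvenile mussel population surge
the juvenile mussel population surge → the heron collapse
Length: 3 steps.

the sedge habitat loss → the frog habitat loss → the juvenile mussel population surge → the heron collapse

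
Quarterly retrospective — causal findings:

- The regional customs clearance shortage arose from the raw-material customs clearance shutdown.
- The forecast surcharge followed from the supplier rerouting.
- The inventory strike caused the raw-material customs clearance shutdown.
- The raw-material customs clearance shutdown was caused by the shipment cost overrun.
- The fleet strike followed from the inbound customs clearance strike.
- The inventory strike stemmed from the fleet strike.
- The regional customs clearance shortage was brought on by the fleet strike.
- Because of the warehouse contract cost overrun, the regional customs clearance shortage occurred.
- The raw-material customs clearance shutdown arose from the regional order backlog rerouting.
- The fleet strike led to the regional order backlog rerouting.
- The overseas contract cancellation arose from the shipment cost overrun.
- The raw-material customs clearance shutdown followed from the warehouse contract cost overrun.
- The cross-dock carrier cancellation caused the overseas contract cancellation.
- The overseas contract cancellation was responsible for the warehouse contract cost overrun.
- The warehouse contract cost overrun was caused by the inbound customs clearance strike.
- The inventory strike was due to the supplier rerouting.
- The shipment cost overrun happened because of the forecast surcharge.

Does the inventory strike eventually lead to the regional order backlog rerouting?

No

The inventory strike leads to the raw-material customs clearance shutdown, the regional customs clearance shortage; the regional order backlog rerouting is not among them.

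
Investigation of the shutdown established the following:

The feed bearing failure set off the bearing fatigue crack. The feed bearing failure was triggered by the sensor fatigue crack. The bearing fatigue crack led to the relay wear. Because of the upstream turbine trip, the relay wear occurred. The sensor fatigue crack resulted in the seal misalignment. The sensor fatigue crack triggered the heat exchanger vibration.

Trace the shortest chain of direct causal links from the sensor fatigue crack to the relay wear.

the sensor fatigue crack → the feed bearing failure → the bearing fatigue crack → the relay wear

the sensor fatigue crack → the feed bearing failure
the feed bearing failure → the bearing fatigue crack
the bearing fatigue crack → the relay wear
Length: 3 steps.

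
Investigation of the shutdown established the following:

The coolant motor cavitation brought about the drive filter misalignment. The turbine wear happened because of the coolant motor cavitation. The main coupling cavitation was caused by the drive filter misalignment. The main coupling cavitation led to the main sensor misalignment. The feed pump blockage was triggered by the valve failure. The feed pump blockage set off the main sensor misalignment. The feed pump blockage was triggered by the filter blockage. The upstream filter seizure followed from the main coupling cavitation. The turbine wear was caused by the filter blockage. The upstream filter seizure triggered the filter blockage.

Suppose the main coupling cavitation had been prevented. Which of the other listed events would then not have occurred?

the filter blockage, the upstream filter seizure

Downstream of the main coupling cavitation: the upstream filter seizure, the filter blockage, the feed pump blockage, the main sensor misalignment, the turbine wear.
Of those, still caused via another path: the feed pump blockage, the main sensor misalignment, the turbine wear.
The remainder have no surviving cause.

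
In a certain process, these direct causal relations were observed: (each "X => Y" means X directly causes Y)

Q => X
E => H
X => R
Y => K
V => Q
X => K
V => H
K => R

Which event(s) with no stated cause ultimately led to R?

Tracing upstream from R: R ← X ← Q ← V.
A separate upstream branch: R ← K ← Y.
Each of those chain origins has no stated cause.

V, Y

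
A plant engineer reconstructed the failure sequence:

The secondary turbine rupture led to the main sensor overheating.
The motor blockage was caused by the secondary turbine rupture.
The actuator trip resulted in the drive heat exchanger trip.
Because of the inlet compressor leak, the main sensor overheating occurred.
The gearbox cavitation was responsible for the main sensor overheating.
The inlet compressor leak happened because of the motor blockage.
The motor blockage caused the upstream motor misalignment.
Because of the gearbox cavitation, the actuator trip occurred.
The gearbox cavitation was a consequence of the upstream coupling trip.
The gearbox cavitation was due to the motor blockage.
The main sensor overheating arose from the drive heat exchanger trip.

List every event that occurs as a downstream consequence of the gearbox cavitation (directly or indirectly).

the actuator trip, the drive heat exchanger trip, the main sensor overheating

Direct effects: the actuator trip, the main sensor overheating.
2 steps out: the drive heat exchanger trip.
Not reachable from it: the secondary turbine rupture, the motor blockage, the inlet compressor leak, the upstream coupling trip, the upstream motor misalignment.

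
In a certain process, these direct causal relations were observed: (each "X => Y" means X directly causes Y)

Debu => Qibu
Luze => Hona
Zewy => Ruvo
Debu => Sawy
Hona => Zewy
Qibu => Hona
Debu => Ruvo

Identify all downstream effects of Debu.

Hona, Qibu, Ruvo, Sawy, Zewy

Direct effects: Qibu, Sawy, Ruvo.
2 steps out: Hona.
3 steps out: Zewy.
Not reachable from it: Luze.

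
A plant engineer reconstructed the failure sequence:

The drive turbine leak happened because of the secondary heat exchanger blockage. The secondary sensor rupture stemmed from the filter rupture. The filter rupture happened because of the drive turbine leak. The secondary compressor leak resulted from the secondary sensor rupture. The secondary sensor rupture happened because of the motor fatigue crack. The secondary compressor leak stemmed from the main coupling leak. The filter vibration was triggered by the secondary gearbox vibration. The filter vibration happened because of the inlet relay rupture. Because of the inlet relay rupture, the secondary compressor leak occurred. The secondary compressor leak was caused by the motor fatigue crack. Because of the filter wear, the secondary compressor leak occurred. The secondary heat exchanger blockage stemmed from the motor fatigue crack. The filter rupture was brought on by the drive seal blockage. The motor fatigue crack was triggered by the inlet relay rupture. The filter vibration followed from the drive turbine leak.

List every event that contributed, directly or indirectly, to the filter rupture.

Immediate causes of the filter rupture: the drive seal blockage, the drive turbine leak.
Further upstream: the inlet relay rupture, the motor fatigue crack, the secondary heat exchanger blockage.

the drive seal blockage, the drive turbine leak, the inlet relay rupture, the motor fatigue crack, the secondary heat exchanger blockage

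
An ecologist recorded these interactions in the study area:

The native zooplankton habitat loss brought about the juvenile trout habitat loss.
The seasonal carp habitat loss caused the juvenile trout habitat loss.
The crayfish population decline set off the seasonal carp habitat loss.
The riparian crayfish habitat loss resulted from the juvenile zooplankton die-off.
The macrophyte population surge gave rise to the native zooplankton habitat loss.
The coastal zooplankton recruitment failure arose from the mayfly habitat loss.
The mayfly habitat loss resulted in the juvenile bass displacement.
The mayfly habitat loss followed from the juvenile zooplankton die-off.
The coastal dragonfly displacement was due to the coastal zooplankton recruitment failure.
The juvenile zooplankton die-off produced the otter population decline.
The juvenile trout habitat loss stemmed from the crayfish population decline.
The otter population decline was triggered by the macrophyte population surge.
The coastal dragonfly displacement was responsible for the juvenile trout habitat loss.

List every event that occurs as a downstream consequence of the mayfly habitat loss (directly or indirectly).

Direct effects: the coastal zooplankton recruitment failure, the juvenile bass displacement.
2 steps out: the coastal dragonfly displacement.
3 steps out: the juvenile trout habitat loss.
Not reachable from it: the juvenile zooplankton die-off, the crayfish population decline, the riparian crayfish habitat loss, the seasonal carp habitat loss, the macrophyte population surge, the otter population decline, the native zooplankton habitat loss.

the coastal dragonfly displacement, the coastal zooplankton recruitment failure, the juvenile bass displacement, the juvenile trout habitat loss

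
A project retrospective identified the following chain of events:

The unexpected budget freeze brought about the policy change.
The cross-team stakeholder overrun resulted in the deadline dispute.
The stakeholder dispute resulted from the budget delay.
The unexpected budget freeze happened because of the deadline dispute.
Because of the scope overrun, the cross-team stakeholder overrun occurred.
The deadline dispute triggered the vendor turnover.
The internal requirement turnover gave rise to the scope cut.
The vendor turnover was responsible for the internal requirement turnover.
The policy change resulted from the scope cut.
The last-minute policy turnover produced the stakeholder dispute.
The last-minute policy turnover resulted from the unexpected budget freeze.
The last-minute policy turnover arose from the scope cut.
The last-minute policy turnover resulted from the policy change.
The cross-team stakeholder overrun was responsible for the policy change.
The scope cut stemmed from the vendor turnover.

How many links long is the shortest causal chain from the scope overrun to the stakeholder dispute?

4

Shortest chain: the scope overrun → the cross-team stakeholder overrun → the policy change → the last-minute policy turnover → the stakeholder dispute.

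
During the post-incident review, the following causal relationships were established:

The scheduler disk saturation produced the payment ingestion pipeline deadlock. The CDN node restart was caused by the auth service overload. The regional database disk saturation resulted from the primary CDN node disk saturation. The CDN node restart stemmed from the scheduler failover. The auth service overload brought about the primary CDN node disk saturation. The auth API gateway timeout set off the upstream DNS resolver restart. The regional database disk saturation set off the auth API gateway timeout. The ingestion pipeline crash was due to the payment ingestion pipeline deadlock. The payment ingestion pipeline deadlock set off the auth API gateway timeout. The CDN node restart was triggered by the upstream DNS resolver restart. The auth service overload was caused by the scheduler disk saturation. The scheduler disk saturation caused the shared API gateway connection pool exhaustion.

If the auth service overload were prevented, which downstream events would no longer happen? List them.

Downstream of the auth service overload: the primary CDN node disk saturation, the regional database disk saturation, the auth API gateway timeout, the upstream DNS resolver restart, the CDN node restart.
Of those, still caused via another path: the auth API gateway timeout, the upstream DNS resolver restart, the CDN node restart.
The remainder have no surviving cause.

the primary CDN node disk saturation, the regional database disk saturation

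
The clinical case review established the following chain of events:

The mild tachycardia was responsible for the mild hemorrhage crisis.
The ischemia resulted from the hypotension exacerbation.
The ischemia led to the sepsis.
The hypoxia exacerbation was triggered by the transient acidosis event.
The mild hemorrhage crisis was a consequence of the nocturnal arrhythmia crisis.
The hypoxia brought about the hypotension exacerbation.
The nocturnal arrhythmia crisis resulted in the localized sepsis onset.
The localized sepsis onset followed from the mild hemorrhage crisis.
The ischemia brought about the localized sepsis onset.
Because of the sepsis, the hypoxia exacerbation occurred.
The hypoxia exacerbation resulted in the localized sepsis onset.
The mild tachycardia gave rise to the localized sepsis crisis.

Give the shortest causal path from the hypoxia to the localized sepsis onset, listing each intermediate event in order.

the hypoxia → the hypotension exacerbation → the ischemia → the localized sepsis onset

the hypoxia → the hypotension exacerbation
the hypotension exacerbation → the ischemia
the ischemia → the localized sepsis onset
Length: 3 steps.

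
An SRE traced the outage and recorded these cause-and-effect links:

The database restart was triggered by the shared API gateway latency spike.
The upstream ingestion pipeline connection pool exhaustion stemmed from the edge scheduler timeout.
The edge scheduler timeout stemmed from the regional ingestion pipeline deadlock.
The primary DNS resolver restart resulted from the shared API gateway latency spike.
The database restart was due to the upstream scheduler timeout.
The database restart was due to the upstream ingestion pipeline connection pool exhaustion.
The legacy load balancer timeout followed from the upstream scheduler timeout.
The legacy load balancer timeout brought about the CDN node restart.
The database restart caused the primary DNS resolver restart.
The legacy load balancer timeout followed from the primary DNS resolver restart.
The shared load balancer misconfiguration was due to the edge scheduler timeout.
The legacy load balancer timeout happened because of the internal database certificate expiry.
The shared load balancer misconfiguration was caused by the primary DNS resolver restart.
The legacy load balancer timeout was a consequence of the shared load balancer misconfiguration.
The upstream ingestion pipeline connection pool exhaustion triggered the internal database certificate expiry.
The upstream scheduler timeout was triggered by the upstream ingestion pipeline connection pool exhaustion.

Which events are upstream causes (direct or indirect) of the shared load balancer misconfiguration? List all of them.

the database restart, the edge scheduler timeout, the primary DNS resolver restart, the regional ingestion pipeline deadlock, the shared API gateway latency spike, the upstream ingestion pipeline connection pool exhaustion, the upstream scheduler timeout

Immediate causes of the shared load balancer misconfiguration: the edge scheduler timeout, the primary DNS resolver restart.
Further upstream: the regional ingestion pipeline deadlock, the upstream ingestion pipeline connection pool exhaustion, the upstream scheduler timeout, the shared API gateway latency spike, the database restart.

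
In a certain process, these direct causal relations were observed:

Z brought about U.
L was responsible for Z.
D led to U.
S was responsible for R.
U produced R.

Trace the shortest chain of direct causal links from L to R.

L → Z
Z → U
U → R
Length: 3 steps.

L → Z → U → R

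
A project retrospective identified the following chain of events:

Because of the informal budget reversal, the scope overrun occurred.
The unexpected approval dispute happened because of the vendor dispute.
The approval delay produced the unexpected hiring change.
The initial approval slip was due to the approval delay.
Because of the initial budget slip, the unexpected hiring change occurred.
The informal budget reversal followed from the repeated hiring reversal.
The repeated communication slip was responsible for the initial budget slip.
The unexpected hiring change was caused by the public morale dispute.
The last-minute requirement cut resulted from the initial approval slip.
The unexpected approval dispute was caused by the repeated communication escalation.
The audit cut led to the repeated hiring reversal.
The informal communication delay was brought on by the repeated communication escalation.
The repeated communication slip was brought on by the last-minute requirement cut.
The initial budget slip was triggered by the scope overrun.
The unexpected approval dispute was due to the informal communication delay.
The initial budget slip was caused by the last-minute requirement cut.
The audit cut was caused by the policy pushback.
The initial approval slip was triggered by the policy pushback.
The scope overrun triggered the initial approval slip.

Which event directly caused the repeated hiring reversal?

Upstream contributors include the policy pushback, but only the audit cut feeds directly into the repeated hiring reversal.

the audit cut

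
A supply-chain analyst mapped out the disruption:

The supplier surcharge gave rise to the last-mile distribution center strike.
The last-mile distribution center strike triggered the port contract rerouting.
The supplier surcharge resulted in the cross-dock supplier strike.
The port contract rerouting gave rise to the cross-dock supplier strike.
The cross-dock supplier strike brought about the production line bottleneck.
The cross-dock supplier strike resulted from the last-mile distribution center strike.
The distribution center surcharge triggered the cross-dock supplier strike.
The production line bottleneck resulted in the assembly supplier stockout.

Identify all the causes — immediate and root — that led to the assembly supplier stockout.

the cross-dock supplier strike, the distribution center surcharge, the last-mile distribution center strike, the port contract rerouting, the production line bottleneck, the supplier surcharge

Immediate cause of the assembly supplier stockout: the production line bottleneck.
Further upstream: the supplier surcharge, the last-mile distribution center strike, the port contract rerouting, the cross-dock supplier strike, the distribution center surcharge.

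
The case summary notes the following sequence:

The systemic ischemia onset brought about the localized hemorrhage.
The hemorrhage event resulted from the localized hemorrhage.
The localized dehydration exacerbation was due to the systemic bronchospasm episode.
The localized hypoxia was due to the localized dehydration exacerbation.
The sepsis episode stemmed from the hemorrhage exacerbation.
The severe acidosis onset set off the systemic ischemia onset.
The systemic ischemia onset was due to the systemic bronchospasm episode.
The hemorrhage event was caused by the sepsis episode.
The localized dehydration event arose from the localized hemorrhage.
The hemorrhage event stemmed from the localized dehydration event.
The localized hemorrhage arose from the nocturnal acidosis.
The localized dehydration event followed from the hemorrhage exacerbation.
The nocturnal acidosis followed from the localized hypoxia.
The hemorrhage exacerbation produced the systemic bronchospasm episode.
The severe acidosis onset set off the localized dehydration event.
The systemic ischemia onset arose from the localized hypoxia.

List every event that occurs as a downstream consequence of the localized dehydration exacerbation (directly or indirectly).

Direct effects: the localized hypoxia.
2 steps out: the nocturnal acidosis, the systemic ischemia onset.
3 steps out: the localized hemorrhage.
4 steps out: the localized dehydration event, the hemorrhage event.
Not reachable from it: the hemorrhage exacerbation, the sepsis episode, the systemic bronchospasm episode, the severe acidosis onset.

the hemorrhage event, the localized dehydration event, the localized hemorrhage, the localized hypoxia, the nocturnal acidosis, the systemic ischemia onset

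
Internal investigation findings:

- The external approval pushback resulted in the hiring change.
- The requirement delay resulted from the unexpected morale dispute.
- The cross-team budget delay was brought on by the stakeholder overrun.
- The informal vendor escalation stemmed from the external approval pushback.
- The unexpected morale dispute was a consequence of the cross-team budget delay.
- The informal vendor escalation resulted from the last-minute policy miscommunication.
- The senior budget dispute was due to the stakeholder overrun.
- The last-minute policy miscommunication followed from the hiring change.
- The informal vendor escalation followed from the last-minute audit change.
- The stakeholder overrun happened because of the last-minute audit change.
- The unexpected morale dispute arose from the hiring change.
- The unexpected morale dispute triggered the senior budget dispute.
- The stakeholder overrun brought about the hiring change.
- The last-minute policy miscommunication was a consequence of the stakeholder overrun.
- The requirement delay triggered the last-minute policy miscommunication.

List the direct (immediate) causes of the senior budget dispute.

Upstream contributors include the last-minute audit change, the external approval pushback, the hiring change, the cross-team budget delay, but only the stakeholder overrun, the unexpected morale dispute feed directly into the senior budget dispute.

the stakeholder overrun, the unexpected morale dispute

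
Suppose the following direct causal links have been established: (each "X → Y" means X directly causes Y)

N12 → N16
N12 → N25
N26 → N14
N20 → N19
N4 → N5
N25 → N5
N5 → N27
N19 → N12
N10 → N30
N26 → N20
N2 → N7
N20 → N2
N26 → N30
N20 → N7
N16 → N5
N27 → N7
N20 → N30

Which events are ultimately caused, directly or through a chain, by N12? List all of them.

N16, N25, N27, N5, N7

Direct effects: N16, N25.
2 steps out: N5.
3 steps out: N27.
4 steps out: N7.
Not reachable from it: N26, N20, N4, N14, N19, N2, N10, N30.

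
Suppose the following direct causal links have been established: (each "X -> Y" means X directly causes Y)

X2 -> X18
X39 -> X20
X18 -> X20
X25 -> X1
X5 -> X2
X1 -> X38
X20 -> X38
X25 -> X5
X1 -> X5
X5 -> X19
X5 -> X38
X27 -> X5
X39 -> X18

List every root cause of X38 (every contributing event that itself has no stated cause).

Tracing upstream from X38: X38 ← X1 ← X25.
A separate upstream branch: X38 ← X5 ← X27.
A separate upstream branch: X38 ← X20 ← X39.
Each of those chain origins has no stated cause.

X25, X27, X39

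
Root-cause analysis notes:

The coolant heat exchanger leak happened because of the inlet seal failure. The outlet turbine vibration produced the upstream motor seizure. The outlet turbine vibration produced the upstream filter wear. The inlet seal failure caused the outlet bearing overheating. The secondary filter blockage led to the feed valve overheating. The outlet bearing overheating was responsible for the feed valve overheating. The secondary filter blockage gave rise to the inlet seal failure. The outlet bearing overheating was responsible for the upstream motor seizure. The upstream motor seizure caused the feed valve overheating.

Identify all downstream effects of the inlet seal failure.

Direct effects: the outlet bearing overheating, the coolant heat exchanger leak.
2 steps out: the upstream motor seizure, the feed valve overheating.
Not reachable from it: the secondary filter blockage, the outlet turbine vibration, the upstream filter wear.

the coolant heat exchanger leak, the feed valve overheating, the outlet bearing overheating, the upstream motor seizure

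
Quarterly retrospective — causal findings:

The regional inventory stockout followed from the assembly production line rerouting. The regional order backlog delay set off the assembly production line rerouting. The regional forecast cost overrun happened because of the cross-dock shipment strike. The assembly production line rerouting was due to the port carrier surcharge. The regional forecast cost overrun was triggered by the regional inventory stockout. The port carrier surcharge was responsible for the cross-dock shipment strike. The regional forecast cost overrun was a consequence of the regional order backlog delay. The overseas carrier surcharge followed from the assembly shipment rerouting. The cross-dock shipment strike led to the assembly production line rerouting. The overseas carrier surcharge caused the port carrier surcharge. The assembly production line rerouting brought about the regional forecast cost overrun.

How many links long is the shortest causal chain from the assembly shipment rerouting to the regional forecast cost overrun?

4

Shortest chain: the assembly shipment rerouting → the overseas carrier surcharge → the port carrier surcharge → the cross-dock shipment strike → the regional forecast cost overrun.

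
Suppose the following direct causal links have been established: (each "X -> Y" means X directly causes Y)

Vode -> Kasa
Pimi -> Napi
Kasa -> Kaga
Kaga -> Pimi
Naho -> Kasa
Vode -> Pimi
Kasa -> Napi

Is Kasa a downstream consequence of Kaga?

No

Kaga leads to Pimi, Napi; Kasa is not among them.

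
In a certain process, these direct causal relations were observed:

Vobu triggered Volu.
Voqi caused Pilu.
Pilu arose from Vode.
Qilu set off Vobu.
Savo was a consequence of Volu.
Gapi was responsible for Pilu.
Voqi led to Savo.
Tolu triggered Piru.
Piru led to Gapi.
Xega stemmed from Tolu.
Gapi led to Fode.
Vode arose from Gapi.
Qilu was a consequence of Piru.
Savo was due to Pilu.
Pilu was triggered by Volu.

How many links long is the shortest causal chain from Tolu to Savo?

Shortest chain: Tolu → Piru → Gapi → Pilu → Savo.

4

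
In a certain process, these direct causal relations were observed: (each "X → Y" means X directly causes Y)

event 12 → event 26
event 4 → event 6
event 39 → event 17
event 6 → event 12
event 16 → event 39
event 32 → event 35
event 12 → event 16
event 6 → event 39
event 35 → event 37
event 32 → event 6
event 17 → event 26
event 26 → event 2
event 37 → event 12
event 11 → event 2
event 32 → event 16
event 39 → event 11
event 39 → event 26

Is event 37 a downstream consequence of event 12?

No

Event 12 leads to event 16, event 39, event 17, event 26, event 11, event 2; event 37 is not among them.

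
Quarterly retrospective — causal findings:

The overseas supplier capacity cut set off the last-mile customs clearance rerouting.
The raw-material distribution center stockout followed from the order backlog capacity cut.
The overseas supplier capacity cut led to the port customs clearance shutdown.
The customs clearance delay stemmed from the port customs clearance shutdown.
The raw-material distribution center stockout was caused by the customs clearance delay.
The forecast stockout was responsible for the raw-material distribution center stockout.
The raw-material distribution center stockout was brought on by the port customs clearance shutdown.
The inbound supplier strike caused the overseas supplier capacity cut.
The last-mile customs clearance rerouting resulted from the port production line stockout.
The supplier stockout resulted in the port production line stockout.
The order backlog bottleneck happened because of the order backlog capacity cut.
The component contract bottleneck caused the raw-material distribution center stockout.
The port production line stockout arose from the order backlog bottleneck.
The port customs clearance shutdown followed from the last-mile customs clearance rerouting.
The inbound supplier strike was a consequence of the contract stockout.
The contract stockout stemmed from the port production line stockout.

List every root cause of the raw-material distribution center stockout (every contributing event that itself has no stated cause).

the component contract bottleneck, the forecast stockout, the order backlog capacity cut, the supplier stockout

Tracing upstream from the raw-material distribution center stockout: the raw-material distribution center stockout ← the port customs clearance shutdown ← the last-mile customs clearance rerouting ← the port production line stockout ← the supplier stockout.
A separate upstream branch: the raw-material distribution center stockout ← the order backlog capacity cut.
A separate upstream branch: the raw-material distribution center stockout ← the forecast stockout.
A separate upstream branch: the raw-material distribution center stockout ← the component contract bottleneck.
Each of those chain origins has no stated cause.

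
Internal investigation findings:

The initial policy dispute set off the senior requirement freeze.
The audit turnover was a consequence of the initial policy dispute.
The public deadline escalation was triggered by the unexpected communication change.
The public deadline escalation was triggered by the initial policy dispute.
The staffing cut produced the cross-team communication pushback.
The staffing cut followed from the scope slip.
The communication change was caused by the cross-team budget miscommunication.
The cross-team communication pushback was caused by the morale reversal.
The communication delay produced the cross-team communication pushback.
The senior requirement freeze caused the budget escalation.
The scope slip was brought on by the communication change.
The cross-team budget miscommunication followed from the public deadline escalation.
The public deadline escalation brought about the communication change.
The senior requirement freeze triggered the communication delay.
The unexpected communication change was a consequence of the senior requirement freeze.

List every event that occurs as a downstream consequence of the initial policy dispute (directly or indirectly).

the audit turnover, the budget escalation, the communication change, the communication delay, the cross-team budget miscommunication, the cross-team communication pushback, the public deadline escalation, the scope slip, the senior requirement freeze, the staffing cut, the unexpected communication change

Direct effects: the senior requirement freeze, the audit turnover, the public deadline escalation.
2 steps out: the budget escalation, the unexpected communication change, the cross-team budget miscommunication, the communication change, the communication delay.
3 steps out: the scope slip, the cross-team communication pushback.
4 steps out: the staffing cut.
Not reachable from it: the morale reversal.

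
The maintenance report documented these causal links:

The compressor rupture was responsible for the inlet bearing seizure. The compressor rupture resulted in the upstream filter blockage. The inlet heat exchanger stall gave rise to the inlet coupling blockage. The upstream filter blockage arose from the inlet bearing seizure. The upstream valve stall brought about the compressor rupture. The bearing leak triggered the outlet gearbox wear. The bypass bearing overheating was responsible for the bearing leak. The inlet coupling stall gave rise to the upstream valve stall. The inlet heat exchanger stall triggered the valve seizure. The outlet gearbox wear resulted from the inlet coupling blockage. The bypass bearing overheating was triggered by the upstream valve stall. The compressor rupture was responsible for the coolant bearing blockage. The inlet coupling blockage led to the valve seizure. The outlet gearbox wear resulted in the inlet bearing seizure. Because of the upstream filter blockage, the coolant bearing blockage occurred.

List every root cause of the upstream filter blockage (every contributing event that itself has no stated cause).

Tracing upstream from the upstream filter blockage: the upstream filter blockage ← the inlet bearing seizure ← the outlet gearbox wear ← the inlet coupling blockage ← the inlet heat exchanger stall.
A separate upstream branch: the upstream filter blockage ← the compressor rupture ← the upstream valve stall ← the inlet coupling stall.
Each of those chain origins has no stated cause.

the inlet coupling stall, the inlet heat exchanger stall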